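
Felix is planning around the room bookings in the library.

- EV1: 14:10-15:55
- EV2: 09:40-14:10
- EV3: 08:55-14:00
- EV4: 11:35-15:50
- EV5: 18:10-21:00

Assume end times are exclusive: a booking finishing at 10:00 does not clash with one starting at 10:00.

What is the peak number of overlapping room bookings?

Walk through starts and ends in time order (an end at T is processed before a start at T):
08:55 start EV3 → 1
09:40 start EV2 → 2
11:35 start EV4 → 3
14:00 end EV3 → 2
14:10 end EV2 → 1
14:10 start EV1 → 2
15:50 end EV4 → 1
15:55 end EV1 → 0
18:10 start EV5 → 1
21:00 end EV5 → 0
Peak is 3, at 11:35 (EV2, EV3, EV4).

3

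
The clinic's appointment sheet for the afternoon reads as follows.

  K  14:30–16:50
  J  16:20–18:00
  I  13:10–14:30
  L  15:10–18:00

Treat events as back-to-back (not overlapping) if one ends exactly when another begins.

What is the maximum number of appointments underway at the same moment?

Sweep the timeline, counting +1 at each start and −1 at each end (ends before starts at a tie):
13:10 start I → 1
14:30 end I → 0
14:30 start K → 1
15:10 start L → 2
16:20 start J → 3
16:50 end K → 2
18:00 end J → 1
18:00 end L → 0
Peak is 3, at 16:20 (J, K, L).

3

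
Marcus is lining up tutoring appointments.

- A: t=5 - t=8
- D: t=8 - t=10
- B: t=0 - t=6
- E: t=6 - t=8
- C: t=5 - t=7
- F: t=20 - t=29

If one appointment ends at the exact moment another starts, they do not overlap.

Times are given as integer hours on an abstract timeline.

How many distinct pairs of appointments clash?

Sorted by start: B, A, C, E, D, F.
A starts before B ends → B and A overlap.
C starts before B ends → B and C overlap.
E starts exactly when B ends (back-to-back, no overlap) — done with B.
C starts before A ends → A and C overlap.
E starts before A ends → A and E overlap.
D starts exactly when A ends (back-to-back, no overlap) — done with A.
E starts before C ends → C and E overlap.
D starts after C ends — done with C.
D starts exactly when E ends (back-to-back, no overlap) — done with E.
F starts after D ends.
Overlapping pairs: A & B, A & C, A & E, B & C, C & E — 5 in total.

5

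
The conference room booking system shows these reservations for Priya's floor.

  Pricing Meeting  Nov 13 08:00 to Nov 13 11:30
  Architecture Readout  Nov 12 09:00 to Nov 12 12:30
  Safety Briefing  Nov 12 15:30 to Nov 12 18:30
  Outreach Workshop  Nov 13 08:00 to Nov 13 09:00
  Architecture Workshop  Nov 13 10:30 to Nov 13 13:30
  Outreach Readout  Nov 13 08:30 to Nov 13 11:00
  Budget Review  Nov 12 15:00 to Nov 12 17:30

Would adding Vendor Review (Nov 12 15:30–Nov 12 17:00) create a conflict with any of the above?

Architecture Readout: ends Nov 12 12:30 at or before Vendor Review starts Nov 12 15:30 → clear.
Budget Review: starts Nov 12 15:00 before Vendor Review ends Nov 12 17:00, and ends Nov 12 17:30 after Vendor Review starts Nov 12 15:30 → overlap.
Safety Briefing: starts Nov 12 15:30 before Vendor Review ends Nov 12 17:00, and ends Nov 12 18:30 after Vendor Review starts Nov 12 15:30 → overlap.
Outreach Workshop: starts Nov 13 08:00 at or after Vendor Review ends Nov 12 17:00 → clear.
Pricing Meeting: starts Nov 13 08:00 at or after Vendor Review ends Nov 12 17:00 → clear.
Outreach Readout: starts Nov 13 08:30 at or after Vendor Review ends Nov 12 17:00 → clear.
Architecture Workshop: starts Nov 13 10:30 at or after Vendor Review ends Nov 12 17:00 → clear.
Vendor Review overlaps Safety Briefing, Budget Review.

Yes — it overlaps Budget Review, Safety Briefing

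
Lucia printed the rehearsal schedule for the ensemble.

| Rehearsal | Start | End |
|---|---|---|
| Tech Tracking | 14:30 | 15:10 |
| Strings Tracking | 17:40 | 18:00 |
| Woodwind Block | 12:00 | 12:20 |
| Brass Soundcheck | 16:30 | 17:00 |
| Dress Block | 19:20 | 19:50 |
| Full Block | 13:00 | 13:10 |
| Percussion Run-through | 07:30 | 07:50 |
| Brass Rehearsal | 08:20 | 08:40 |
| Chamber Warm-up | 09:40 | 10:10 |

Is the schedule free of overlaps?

Yes

Sorted by start: Percussion Run-through, Brass Rehearsal, Chamber Warm-up, Woodwind Block, Full Block, Tech Tracking, Brass Soundcheck, Strings Tracking, Dress Block.
Brass Rehearsal starts after Percussion Run-through ends, so Percussion Run-through has no further overlaps.
Chamber Warm-up starts after Brass Rehearsal ends, so Brass Rehearsal has no further overlaps.
Woodwind Block starts after Chamber Warm-up ends, so Chamber Warm-up has no further overlaps.
Full Block starts after Woodwind Block ends, so Woodwind Block has no further overlaps.
Tech Tracking starts after Full Block ends, so Full Block has no further overlaps.
Brass Soundcheck starts after Tech Tracking ends, so Tech Tracking has no further overlaps.
Strings Tracking starts after Brass Soundcheck ends, so Brass Soundcheck has no further overlaps.
Dress Block starts after Strings Tracking ends.
Every pair is clear; the schedule has no overlaps.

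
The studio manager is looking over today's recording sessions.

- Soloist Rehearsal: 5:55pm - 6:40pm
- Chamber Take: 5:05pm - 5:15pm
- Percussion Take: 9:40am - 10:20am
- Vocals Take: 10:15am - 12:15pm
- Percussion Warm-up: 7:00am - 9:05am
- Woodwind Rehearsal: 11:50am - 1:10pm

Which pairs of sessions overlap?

Sorted by start: Percussion Warm-up, Percussion Take, Vocals Take, Woodwind Rehearsal, Chamber Take, Soloist Rehearsal.
Percussion Take starts after Percussion Warm-up ends, so nothing later overlaps Percussion Warm-up either.
Vocals Take starts before Percussion Take ends → Percussion Take and Vocals Take overlap.
Woodwind Rehearsal starts after Percussion Take ends, so nothing later overlaps Percussion Take either.
Woodwind Rehearsal starts before Vocals Take ends → Vocals Take and Woodwind Rehearsal overlap.
Chamber Take starts after Vocals Take ends, so nothing later overlaps Vocals Take either.
Chamber Take starts after Woodwind Rehearsal ends, so nothing later overlaps Woodwind Rehearsal either.
Soloist Rehearsal starts after Chamber Take ends.

Percussion Take & Vocals Take, Vocals Take & Woodwind Rehearsal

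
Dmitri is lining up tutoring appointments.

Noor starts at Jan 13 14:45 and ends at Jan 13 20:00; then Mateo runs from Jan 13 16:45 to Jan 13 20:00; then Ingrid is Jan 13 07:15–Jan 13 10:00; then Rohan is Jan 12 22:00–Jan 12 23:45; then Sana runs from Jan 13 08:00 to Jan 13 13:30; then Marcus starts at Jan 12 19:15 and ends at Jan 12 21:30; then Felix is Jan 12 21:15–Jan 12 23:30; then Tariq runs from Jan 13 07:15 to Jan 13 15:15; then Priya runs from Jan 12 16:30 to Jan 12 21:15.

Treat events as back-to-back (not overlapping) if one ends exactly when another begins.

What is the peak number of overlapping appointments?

Sort all start/end points and keep a running count:
Jan 12 16:30 start Priya → 1
Jan 12 19:15 start Marcus → 2
Jan 12 21:15 end Priya → 1
Jan 12 21:15 start Felix → 2
Jan 12 21:30 end Marcus → 1
Jan 12 22:00 start Rohan → 2
Jan 12 23:30 end Felix → 1
Jan 12 23:45 end Rohan → 0
Jan 13 07:15 start Ingrid → 1
Jan 13 07:15 start Tariq → 2
Jan 13 08:00 start Sana → 3
Jan 13 10:00 end Ingrid → 2
Jan 13 13:30 end Sana → 1
Jan 13 14:45 start Noor → 2
Jan 13 15:15 end Tariq → 1
Jan 13 16:45 start Mateo → 2
Jan 13 20:00 end Mateo → 1
Jan 13 20:00 end Noor → 0
Peak is 3, at Jan 13 08:00 (Ingrid, Sana, Tariq).

3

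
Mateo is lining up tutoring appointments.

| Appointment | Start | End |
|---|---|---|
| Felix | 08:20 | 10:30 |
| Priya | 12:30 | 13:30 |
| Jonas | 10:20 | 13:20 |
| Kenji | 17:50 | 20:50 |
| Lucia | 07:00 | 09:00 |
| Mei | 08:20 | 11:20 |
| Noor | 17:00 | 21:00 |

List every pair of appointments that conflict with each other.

Two intervals overlap when each starts before the other ends.
Sorted by start: Lucia, Felix, Mei, Jonas, Priya, Noor, Kenji.
Felix starts before Lucia ends → Lucia and Felix overlap.
Mei starts before Lucia ends → Lucia and Mei overlap.
Jonas starts after Lucia ends, so Lucia has no further overlaps.
Mei starts before Felix ends → Felix and Mei overlap.
Jonas starts before Felix ends → Felix and Jonas overlap.
Priya starts after Felix ends, so Felix has no further overlaps.
Jonas starts before Mei ends → Mei and Jonas overlap.
Priya starts after Mei ends, so Mei has no further overlaps.
Priya starts before Jonas ends → Jonas and Priya overlap.
Noor starts after Jonas ends, so Jonas has no further overlaps.
Noor starts after Priya ends, so Priya has no further overlaps.
Kenji starts before Noor ends → Noor and Kenji overlap.

Felix & Jonas, Felix & Lucia, Felix & Mei, Jonas & Mei, Jonas & Priya, Kenji & Noor, Lucia & Mei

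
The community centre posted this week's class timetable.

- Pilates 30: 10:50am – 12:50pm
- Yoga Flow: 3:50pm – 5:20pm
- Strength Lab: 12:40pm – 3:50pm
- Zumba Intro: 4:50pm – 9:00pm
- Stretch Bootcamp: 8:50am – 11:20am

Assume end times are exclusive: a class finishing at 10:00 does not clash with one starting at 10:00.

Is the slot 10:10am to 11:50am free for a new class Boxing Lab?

Stretch Bootcamp: starts 8:50am before Boxing Lab ends 11:50am, and ends 11:20am after Boxing Lab starts 10:10am → overlap.
Pilates 30: starts 10:50am before Boxing Lab ends 11:50am, and ends 12:50pm after Boxing Lab starts 10:10am → overlap.
Strength Lab: starts 12:40pm at or after Boxing Lab ends 11:50am → clear.
Yoga Flow: starts 3:50pm at or after Boxing Lab ends 11:50am → clear.
Zumba Intro: starts 4:50pm at or after Boxing Lab ends 11:50am → clear.
Boxing Lab overlaps Stretch Bootcamp, Pilates 30.

No — it overlaps Pilates 30, Stretch Bootcamp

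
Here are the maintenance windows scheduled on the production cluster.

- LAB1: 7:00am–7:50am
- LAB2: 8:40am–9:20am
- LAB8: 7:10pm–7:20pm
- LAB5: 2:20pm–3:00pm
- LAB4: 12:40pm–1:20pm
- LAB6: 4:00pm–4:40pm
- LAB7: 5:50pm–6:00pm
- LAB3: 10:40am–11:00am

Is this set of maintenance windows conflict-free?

Yes

Two intervals overlap when each starts before the other ends.
Sorted by start: LAB1, LAB2, LAB3, LAB4, LAB5, LAB6, LAB7, LAB8.
LAB2 starts after LAB1 ends, so LAB1 has no further overlaps.
LAB3 starts after LAB2 ends, so LAB2 has no further overlaps.
LAB4 starts after LAB3 ends, so LAB3 has no further overlaps.
LAB5 starts after LAB4 ends, so LAB4 has no further overlaps.
LAB6 starts after LAB5 ends, so LAB5 has no further overlaps.
LAB7 starts after LAB6 ends, so LAB6 has no further overlaps.
LAB8 starts after LAB7 ends.
Every pair is clear; the schedule has no overlaps.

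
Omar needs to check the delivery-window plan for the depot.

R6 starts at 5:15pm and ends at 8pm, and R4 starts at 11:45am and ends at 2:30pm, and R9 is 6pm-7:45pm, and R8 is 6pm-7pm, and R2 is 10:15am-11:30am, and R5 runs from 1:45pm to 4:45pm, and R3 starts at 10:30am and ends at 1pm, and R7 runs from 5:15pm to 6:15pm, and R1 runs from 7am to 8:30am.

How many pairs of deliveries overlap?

9

Check each pair: they overlap iff neither finishes before the other starts.
Sorted by start: R1, R2, R3, R4, R5, R6, R7, R8, R9.
R2 starts after R1 ends; R1 is clear from here.
R3 starts before R2 ends → R2 and R3 overlap.
R4 starts after R2 ends; R2 is clear from here.
R4 starts before R3 ends → R3 and R4 overlap.
R5 starts after R3 ends; R3 is clear from here.
R5 starts before R4 ends → R4 and R5 overlap.
R6 starts after R4 ends; R4 is clear from here.
R6 starts after R5 ends; R5 is clear from here.
R7 starts before R6 ends → R6 and R7 overlap.
R8 starts before R6 ends → R6 and R8 overlap.
R9 starts before R6 ends → R6 and R9 overlap.
R8 starts before R7 ends → R7 and R8 overlap.
R9 starts before R7 ends → R7 and R9 overlap.
R9 starts before R8 ends → R8 and R9 overlap.
Overlapping pairs: R2 & R3, R3 & R4, R4 & R5, R6 & R7, R6 & R8, R6 & R9, R7 & R8, R7 & R9, R8 & R9 — 9 in total.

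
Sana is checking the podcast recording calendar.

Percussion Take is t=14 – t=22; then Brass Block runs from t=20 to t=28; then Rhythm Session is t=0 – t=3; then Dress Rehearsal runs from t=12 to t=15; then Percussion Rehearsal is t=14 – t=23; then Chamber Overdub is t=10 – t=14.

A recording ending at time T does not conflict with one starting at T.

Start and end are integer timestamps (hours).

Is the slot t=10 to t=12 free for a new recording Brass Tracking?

No — it overlaps Chamber Overdub

Rhythm Session: ends t=3 at or before Brass Tracking starts t=10 → clear.
Chamber Overdub: starts t=10 before Brass Tracking ends t=12, and ends t=14 after Brass Tracking starts t=10 → overlap.
Dress Rehearsal: starts t=12 at or after Brass Tracking ends t=12 → clear.
Percussion Take: starts t=14 at or after Brass Tracking ends t=12 → clear.
Percussion Rehearsal: starts t=14 at or after Brass Tracking ends t=12 → clear.
Brass Block: starts t=20 at or after Brass Tracking ends t=12 → clear.
Brass Tracking overlaps Chamber Overdub.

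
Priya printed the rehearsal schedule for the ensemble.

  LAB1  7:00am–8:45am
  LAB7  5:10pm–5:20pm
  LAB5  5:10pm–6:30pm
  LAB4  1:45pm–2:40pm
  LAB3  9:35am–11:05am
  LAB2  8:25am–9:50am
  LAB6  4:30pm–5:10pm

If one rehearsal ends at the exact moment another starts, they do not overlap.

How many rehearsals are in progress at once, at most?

2

Sort all start/end points and keep a running count:
7:00am start LAB1 → 1
8:25am start LAB2 → 2
8:45am end LAB1 → 1
9:35am start LAB3 → 2
9:50am end LAB2 → 1
11:05am end LAB3 → 0
1:45pm start LAB4 → 1
2:40pm end LAB4 → 0
4:30pm start LAB6 → 1
5:10pm end LAB6 → 0
5:10pm start LAB5 → 1
5:10pm start LAB7 → 2
5:20pm end LAB7 → 1
6:30pm end LAB5 → 0
Peak is 2, at 8:25am (LAB1, LAB2).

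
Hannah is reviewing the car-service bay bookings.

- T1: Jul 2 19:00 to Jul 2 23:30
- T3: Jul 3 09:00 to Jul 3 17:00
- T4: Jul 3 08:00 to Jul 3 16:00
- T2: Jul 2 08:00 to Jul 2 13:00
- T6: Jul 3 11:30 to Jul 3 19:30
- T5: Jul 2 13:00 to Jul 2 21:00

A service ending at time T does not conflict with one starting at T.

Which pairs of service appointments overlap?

T1 & T5, T3 & T4, T3 & T6, T4 & T6

Two intervals overlap when each starts before the other ends.
Sorted by start: T2, T5, T1, T4, T3, T6.
T5 starts exactly when T2 ends (back-to-back, no overlap) — done with T2.
T1 starts before T5 ends → T5 and T1 overlap.
T4 starts after T5 ends — done with T5.
T4 starts after T1 ends — done with T1.
T3 starts before T4 ends → T4 and T3 overlap.
T6 starts before T4 ends → T4 and T6 overlap.
T6 starts before T3 ends → T3 and T6 overlap.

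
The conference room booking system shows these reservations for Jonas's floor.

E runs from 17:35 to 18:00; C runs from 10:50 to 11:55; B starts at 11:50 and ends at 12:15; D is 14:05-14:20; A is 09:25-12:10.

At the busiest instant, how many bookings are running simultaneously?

Walk through starts and ends in time order (an end at T is processed before a start at T):
09:25 start A → 1
10:50 start C → 2
11:50 start B → 3
11:55 end C → 2
12:10 end A → 1
12:15 end B → 0
14:05 start D → 1
14:20 end D → 0
17:35 start E → 1
18:00 end E → 0
Peak is 3, at 11:50 (A, B, C).

3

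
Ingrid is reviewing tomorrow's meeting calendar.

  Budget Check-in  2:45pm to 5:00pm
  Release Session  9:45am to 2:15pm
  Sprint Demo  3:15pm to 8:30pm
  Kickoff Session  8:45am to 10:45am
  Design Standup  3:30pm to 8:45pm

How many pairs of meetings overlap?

4

Sorted by start: Kickoff Session, Release Session, Budget Check-in, Sprint Demo, Design Standup.
Release Session starts before Kickoff Session ends → Kickoff Session and Release Session overlap.
Budget Check-in starts after Kickoff Session ends, so Kickoff Session has no further overlaps.
Budget Check-in starts after Release Session ends, so Release Session has no further overlaps.
Sprint Demo starts before Budget Check-in ends → Budget Check-in and Sprint Demo overlap.
Design Standup starts before Budget Check-in ends → Budget Check-in and Design Standup overlap.
Design Standup starts before Sprint Demo ends → Sprint Demo and Design Standup overlap.
Overlapping pairs: Budget Check-in & Design Standup, Budget Check-in & Sprint Demo, Design Standup & Sprint Demo, Kickoff Session & Release Session — 4 in total.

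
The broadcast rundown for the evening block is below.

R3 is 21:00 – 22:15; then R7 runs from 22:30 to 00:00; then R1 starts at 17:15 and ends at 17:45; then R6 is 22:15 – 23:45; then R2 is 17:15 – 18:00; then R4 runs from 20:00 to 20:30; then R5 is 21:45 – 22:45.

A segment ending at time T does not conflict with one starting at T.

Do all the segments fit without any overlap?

Sorted by start: R1, R2, R4, R3, R5, R6, R7.
R2 starts before R1 ends → R1 and R2 overlap.
That's a conflict, so the schedule is not conflict-free.

No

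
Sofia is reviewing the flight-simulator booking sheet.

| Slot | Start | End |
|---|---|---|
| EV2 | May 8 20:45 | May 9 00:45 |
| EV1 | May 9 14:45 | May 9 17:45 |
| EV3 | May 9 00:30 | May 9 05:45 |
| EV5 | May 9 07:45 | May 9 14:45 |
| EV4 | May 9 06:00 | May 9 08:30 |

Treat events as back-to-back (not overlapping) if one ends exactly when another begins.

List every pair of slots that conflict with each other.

EV2 & EV3, EV4 & EV5

Check each pair: they overlap iff neither finishes before the other starts.
Sorted by start: EV2, EV3, EV4, EV5, EV1.
EV3 starts before EV2 ends → EV2 and EV3 overlap.
EV4 starts after EV2 ends — done with EV2.
EV4 starts after EV3 ends — done with EV3.
EV5 starts before EV4 ends → EV4 and EV5 overlap.
EV1 starts after EV4 ends.
EV1 starts exactly when EV5 ends (back-to-back, no overlap).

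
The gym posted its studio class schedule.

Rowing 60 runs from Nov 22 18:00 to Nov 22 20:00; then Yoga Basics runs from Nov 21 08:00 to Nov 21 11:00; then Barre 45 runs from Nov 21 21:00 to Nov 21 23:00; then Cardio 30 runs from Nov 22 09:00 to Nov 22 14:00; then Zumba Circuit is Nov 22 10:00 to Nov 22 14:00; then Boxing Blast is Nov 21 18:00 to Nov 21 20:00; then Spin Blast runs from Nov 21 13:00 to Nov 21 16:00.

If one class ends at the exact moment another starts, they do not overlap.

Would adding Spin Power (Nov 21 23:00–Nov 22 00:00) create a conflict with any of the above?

Yoga Basics: ends Nov 21 11:00 at or before Spin Power starts Nov 21 23:00 → clear.
Spin Blast: ends Nov 21 16:00 at or before Spin Power starts Nov 21 23:00 → clear.
Boxing Blast: ends Nov 21 20:00 at or before Spin Power starts Nov 21 23:00 → clear.
Barre 45: ends Nov 21 23:00 at or before Spin Power starts Nov 21 23:00 → clear.
Cardio 30: starts Nov 22 09:00 at or after Spin Power ends Nov 22 00:00 → clear.
Zumba Circuit: starts Nov 22 10:00 at or after Spin Power ends Nov 22 00:00 → clear.
Rowing 60: starts Nov 22 18:00 at or after Spin Power ends Nov 22 00:00 → clear.

No — it doesn't clash with anything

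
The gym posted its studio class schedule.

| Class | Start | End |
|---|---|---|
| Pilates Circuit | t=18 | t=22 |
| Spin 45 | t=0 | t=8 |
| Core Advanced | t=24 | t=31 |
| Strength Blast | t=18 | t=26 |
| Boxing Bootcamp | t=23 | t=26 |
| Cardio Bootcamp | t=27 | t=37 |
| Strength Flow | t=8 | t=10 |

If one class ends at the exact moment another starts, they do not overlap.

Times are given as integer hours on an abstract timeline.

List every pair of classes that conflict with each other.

Boxing Bootcamp & Core Advanced, Boxing Bootcamp & Strength Blast, Cardio Bootcamp & Core Advanced, Core Advanced & Strength Blast, Pilates Circuit & Strength Blast

Check each pair: they overlap iff neither finishes before the other starts.
Sorted by start: Spin 45, Strength Flow, Strength Blast, Pilates Circuit, Boxing Bootcamp, Core Advanced, Cardio Bootcamp.
Strength Flow starts exactly when Spin 45 ends (back-to-back, no overlap) — done with Spin 45.
Strength Blast starts after Strength Flow ends — done with Strength Flow.
Pilates Circuit starts before Strength Blast ends → Strength Blast and Pilates Circuit overlap.
Boxing Bootcamp starts before Strength Blast ends → Strength Blast and Boxing Bootcamp overlap.
Core Advanced starts before Strength Blast ends → Strength Blast and Core Advanced overlap.
Cardio Bootcamp starts after Strength Blast ends.
Boxing Bootcamp starts after Pilates Circuit ends — done with Pilates Circuit.
Core Advanced starts before Boxing Bootcamp ends → Boxing Bootcamp and Core Advanced overlap.
Cardio Bootcamp starts after Boxing Bootcamp ends.
Cardio Bootcamp starts before Core Advanced ends → Core Advanced and Cardio Bootcamp overlap.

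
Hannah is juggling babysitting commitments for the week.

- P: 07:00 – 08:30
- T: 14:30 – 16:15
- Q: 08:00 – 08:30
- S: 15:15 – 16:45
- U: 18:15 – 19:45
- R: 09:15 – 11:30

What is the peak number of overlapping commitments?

Sweep the timeline, counting +1 at each start and −1 at each end (ends before starts at a tie):
07:00 start P → 1
08:00 start Q → 2
08:30 end P → 1
08:30 end Q → 0
09:15 start R → 1
11:30 end R → 0
14:30 start T → 1
15:15 start S → 2
16:15 end T → 1
16:45 end S → 0
18:15 start U → 1
19:45 end U → 0
Peak is 2, at 08:00 (P, Q).

2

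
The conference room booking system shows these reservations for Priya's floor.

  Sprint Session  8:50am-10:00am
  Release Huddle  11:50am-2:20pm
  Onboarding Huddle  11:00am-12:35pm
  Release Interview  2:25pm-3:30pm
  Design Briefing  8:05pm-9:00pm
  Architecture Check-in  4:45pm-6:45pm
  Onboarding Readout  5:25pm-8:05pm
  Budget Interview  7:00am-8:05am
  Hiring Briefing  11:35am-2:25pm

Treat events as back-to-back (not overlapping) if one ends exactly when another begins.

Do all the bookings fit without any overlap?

No

Sorted by start: Budget Interview, Sprint Session, Onboarding Huddle, Hiring Briefing, Release Huddle, Release Interview, Architecture Check-in, Onboarding Readout, Design Briefing.
Sprint Session starts after Budget Interview ends, so Budget Interview has no further overlaps.
Onboarding Huddle starts after Sprint Session ends, so Sprint Session has no further overlaps.
Hiring Briefing starts before Onboarding Huddle ends → Onboarding Huddle and Hiring Briefing overlap.
That's a conflict, so the schedule is not conflict-free.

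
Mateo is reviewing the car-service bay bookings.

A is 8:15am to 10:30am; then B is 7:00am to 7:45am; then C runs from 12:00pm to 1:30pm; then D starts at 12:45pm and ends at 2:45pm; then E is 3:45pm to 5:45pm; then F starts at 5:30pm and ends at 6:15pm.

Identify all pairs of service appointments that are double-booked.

Two intervals overlap when each starts before the other ends.
Sorted by start: B, A, C, D, E, F.
A starts after B ends, so nothing later overlaps B either.
C starts after A ends, so nothing later overlaps A either.
D starts before C ends → C and D overlap.
E starts after C ends, so nothing later overlaps C either.
E starts after D ends, so nothing later overlaps D either.
F starts before E ends → E and F overlap.

C & D, E & F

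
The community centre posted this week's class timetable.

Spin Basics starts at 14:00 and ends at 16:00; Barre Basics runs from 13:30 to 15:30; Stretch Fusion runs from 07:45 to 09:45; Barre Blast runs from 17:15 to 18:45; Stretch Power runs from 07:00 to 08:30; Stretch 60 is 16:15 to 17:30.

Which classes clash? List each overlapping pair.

Sorted by start: Stretch Power, Stretch Fusion, Barre Basics, Spin Basics, Stretch 60, Barre Blast.
Stretch Fusion starts before Stretch Power ends → Stretch Power and Stretch Fusion overlap.
Barre Basics starts after Stretch Power ends; Stretch Power is clear from here.
Barre Basics starts after Stretch Fusion ends; Stretch Fusion is clear from here.
Spin Basics starts before Barre Basics ends → Barre Basics and Spin Basics overlap.
Stretch 60 starts after Barre Basics ends; Barre Basics is clear from here.
Stretch 60 starts after Spin Basics ends; Spin Basics is clear from here.
Barre Blast starts before Stretch 60 ends → Stretch 60 and Barre Blast overlap.

Barre Basics & Spin Basics, Barre Blast & Stretch 60, Stretch Fusion & Stretch Power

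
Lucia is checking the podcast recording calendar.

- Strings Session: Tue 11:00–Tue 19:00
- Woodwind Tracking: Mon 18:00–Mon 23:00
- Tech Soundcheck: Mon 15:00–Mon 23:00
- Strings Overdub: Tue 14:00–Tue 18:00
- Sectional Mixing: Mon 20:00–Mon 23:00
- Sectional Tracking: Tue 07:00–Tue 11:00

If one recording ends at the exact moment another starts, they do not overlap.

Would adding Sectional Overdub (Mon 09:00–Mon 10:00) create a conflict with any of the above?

Tech Soundcheck: starts Mon 15:00 at or after Sectional Overdub ends Mon 10:00 → clear.
Woodwind Tracking: starts Mon 18:00 at or after Sectional Overdub ends Mon 10:00 → clear.
Sectional Mixing: starts Mon 20:00 at or after Sectional Overdub ends Mon 10:00 → clear.
Sectional Tracking: starts Tue 07:00 at or after Sectional Overdub ends Mon 10:00 → clear.
Strings Session: starts Tue 11:00 at or after Sectional Overdub ends Mon 10:00 → clear.
Strings Overdub: starts Tue 14:00 at or after Sectional Overdub ends Mon 10:00 → clear.

No — it doesn't clash with anything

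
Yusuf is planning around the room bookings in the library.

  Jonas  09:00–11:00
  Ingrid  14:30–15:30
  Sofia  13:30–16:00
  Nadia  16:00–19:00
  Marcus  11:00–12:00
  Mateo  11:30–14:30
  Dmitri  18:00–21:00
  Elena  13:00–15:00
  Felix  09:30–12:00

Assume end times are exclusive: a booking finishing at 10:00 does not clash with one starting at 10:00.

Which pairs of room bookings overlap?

Sorted by start: Jonas, Felix, Marcus, Mateo, Elena, Sofia, Ingrid, Nadia, Dmitri.
Felix starts before Jonas ends → Jonas and Felix overlap.
Marcus starts exactly when Jonas ends (back-to-back, no overlap), so Jonas has no further overlaps.
Marcus starts before Felix ends → Felix and Marcus overlap.
Mateo starts before Felix ends → Felix and Mateo overlap.
Elena starts after Felix ends, so Felix has no further overlaps.
Mateo starts before Marcus ends → Marcus and Mateo overlap.
Elena starts after Marcus ends, so Marcus has no further overlaps.
Elena starts before Mateo ends → Mateo and Elena overlap.
Sofia starts before Mateo ends → Mateo and Sofia overlap.
Ingrid starts exactly when Mateo ends (back-to-back, no overlap), so Mateo has no further overlaps.
Sofia starts before Elena ends → Elena and Sofia overlap.
Ingrid starts before Elena ends → Elena and Ingrid overlap.
Nadia starts after Elena ends, so Elena has no further overlaps.
Ingrid starts before Sofia ends → Sofia and Ingrid overlap.
Nadia starts exactly when Sofia ends (back-to-back, no overlap), so Sofia has no further overlaps.
Nadia starts after Ingrid ends, so Ingrid has no further overlaps.
Dmitri starts before Nadia ends → Nadia and Dmitri overlap.

Dmitri & Nadia, Elena & Ingrid, Elena & Mateo, Elena & Sofia, Felix & Jonas, Felix & Marcus, Felix & Mateo, Ingrid & Sofia, Marcus & Mateo, Mateo & Sofia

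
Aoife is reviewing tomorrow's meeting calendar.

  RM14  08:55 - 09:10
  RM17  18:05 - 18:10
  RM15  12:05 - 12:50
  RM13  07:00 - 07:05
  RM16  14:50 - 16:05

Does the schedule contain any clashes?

Two intervals overlap when each starts before the other ends.
Sorted by start: RM13, RM14, RM15, RM16, RM17.
RM14 starts after RM13 ends; RM13 is clear from here.
RM15 starts after RM14 ends; RM14 is clear from here.
RM16 starts after RM15 ends; RM15 is clear from here.
RM17 starts after RM16 ends.
Every pair is clear; the schedule has no overlaps.

No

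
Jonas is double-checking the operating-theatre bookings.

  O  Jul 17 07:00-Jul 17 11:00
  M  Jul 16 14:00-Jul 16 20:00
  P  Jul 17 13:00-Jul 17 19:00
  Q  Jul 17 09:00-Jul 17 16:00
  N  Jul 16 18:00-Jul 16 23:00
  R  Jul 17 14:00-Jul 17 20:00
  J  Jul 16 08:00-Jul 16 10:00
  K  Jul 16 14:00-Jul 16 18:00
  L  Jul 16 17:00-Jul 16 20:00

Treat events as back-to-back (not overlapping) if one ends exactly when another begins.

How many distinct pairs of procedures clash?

Sorted by start: J, K, M, L, N, O, Q, P, R.
K starts after J ends — done with J.
M starts before K ends → K and M overlap.
L starts before K ends → K and L overlap.
N starts exactly when K ends (back-to-back, no overlap) — done with K.
L starts before M ends → M and L overlap.
N starts before M ends → M and N overlap.
O starts after M ends — done with M.
N starts before L ends → L and N overlap.
O starts after L ends — done with L.
O starts after N ends — done with N.
Q starts before O ends → O and Q overlap.
P starts after O ends — done with O.
P starts before Q ends → Q and P overlap.
R starts before Q ends → Q and R overlap.
R starts before P ends → P and R overlap.
Overlapping pairs: K & L, K & M, L & M, L & N, M & N, O & Q, P & Q, P & R, Q & R — 9 in total.

9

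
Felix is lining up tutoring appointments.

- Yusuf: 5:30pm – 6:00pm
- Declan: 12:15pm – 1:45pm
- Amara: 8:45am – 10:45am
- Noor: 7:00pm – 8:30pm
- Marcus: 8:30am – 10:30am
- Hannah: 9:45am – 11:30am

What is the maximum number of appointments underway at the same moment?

3

Walk through starts and ends in time order (an end at T is processed before a start at T):
8:30am start Marcus → 1
8:45am start Amara → 2
9:45am start Hannah → 3
10:30am end Marcus → 2
10:45am end Amara → 1
11:30am end Hannah → 0
12:15pm start Declan → 1
1:45pm end Declan → 0
5:30pm start Yusuf → 1
6:00pm end Yusuf → 0
7:00pm start Noor → 1
8:30pm end Noor → 0
Peak is 3, at 9:45am (Amara, Hannah, Marcus).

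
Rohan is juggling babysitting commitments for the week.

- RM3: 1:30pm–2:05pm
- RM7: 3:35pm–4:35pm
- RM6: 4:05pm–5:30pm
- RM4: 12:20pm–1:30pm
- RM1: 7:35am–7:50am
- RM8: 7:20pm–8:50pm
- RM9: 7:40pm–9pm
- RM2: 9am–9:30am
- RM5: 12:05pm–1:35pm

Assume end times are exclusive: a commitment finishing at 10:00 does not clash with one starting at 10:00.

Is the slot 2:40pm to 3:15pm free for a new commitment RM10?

Yes — the slot is free

RM1: ends 7:50am at or before RM10 starts 2:40pm → clear.
RM2: ends 9:30am at or before RM10 starts 2:40pm → clear.
RM5: ends 1:35pm at or before RM10 starts 2:40pm → clear.
RM4: ends 1:30pm at or before RM10 starts 2:40pm → clear.
RM3: ends 2:05pm at or before RM10 starts 2:40pm → clear.
RM7: starts 3:35pm at or after RM10 ends 3:15pm → clear.
RM6: starts 4:05pm at or after RM10 ends 3:15pm → clear.
RM8: starts 7:20pm at or after RM10 ends 3:15pm → clear.
RM9: starts 7:40pm at or after RM10 ends 3:15pm → clear.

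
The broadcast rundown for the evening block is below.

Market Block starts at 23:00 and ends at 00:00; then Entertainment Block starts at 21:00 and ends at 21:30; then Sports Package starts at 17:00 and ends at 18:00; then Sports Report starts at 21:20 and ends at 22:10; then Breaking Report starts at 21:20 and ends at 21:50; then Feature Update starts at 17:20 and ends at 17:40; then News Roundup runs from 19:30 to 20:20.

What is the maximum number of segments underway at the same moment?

Walk through starts and ends in time order (an end at T is processed before a start at T):
17:00 start Sports Package → 1
17:20 start Feature Update → 2
17:40 end Feature Update → 1
18:00 end Sports Package → 0
19:30 start News Roundup → 1
20:20 end News Roundup → 0
21:00 start Entertainment Block → 1
21:20 start Breaking Report → 2
21:20 start Sports Report → 3
21:30 end Entertainment Block → 2
21:50 end Breaking Report → 1
22:10 end Sports Report → 0
23:00 start Market Block → 1
00:00 end Market Block → 0
Peak is 3, at 21:20 (Breaking Report, Entertainment Block, Sports Report).

3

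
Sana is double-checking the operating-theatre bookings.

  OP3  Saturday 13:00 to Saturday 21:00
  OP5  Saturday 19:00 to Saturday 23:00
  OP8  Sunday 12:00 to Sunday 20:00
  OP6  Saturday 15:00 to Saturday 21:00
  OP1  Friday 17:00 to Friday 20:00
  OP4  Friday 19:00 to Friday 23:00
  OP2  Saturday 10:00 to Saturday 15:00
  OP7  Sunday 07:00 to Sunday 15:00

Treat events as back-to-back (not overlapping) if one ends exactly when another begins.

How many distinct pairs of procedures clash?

Check each pair: they overlap iff neither finishes before the other starts.
Sorted by start: OP1, OP4, OP2, OP3, OP6, OP5, OP7, OP8.
OP4 starts before OP1 ends → OP1 and OP4 overlap.
OP2 starts after OP1 ends; OP1 is clear from here.
OP2 starts after OP4 ends; OP4 is clear from here.
OP3 starts before OP2 ends → OP2 and OP3 overlap.
OP6 starts exactly when OP2 ends (back-to-back, no overlap); OP2 is clear from here.
OP6 starts before OP3 ends → OP3 and OP6 overlap.
OP5 starts before OP3 ends → OP3 and OP5 overlap.
OP7 starts after OP3 ends; OP3 is clear from here.
OP5 starts before OP6 ends → OP6 and OP5 overlap.
OP7 starts after OP6 ends; OP6 is clear from here.
OP7 starts after OP5 ends; OP5 is clear from here.
OP8 starts before OP7 ends → OP7 and OP8 overlap.
Overlapping pairs: OP1 & OP4, OP2 & OP3, OP3 & OP5, OP3 & OP6, OP5 & OP6, OP7 & OP8 — 6 in total.

6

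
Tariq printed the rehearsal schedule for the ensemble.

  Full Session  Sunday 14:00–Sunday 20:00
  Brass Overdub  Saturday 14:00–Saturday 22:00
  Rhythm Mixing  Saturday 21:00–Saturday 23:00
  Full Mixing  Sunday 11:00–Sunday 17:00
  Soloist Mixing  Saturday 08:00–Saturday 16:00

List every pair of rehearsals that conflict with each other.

Two intervals overlap when each starts before the other ends.
Sorted by start: Soloist Mixing, Brass Overdub, Rhythm Mixing, Full Mixing, Full Session.
Brass Overdub starts before Soloist Mixing ends → Soloist Mixing and Brass Overdub overlap.
Rhythm Mixing starts after Soloist Mixing ends — done with Soloist Mixing.
Rhythm Mixing starts before Brass Overdub ends → Brass Overdub and Rhythm Mixing overlap.
Full Mixing starts after Brass Overdub ends — done with Brass Overdub.
Full Mixing starts after Rhythm Mixing ends — done with Rhythm Mixing.
Full Session starts before Full Mixing ends → Full Mixing and Full Session overlap.

Brass Overdub & Rhythm Mixing, Brass Overdub & Soloist Mixing, Full Mixing & Full Session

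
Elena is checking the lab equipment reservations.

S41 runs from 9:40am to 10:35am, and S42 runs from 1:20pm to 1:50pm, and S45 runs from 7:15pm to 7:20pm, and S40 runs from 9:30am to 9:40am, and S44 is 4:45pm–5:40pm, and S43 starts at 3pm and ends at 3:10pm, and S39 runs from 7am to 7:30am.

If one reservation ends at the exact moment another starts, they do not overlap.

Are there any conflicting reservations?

No

Sorted by start: S39, S40, S41, S42, S43, S44, S45.
S40 starts after S39 ends; S39 is clear from here.
S41 starts exactly when S40 ends (back-to-back, no overlap); S40 is clear from here.
S42 starts after S41 ends; S41 is clear from here.
S43 starts after S42 ends; S42 is clear from here.
S44 starts after S43 ends; S43 is clear from here.
S45 starts after S44 ends.
Every pair is clear; the schedule has no overlaps.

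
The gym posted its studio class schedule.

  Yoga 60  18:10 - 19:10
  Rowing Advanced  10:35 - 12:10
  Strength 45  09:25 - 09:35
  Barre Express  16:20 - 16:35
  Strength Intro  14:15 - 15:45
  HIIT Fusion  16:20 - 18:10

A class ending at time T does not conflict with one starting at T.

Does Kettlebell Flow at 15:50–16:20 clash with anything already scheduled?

No — it doesn't clash with anything

Strength 45: ends 09:35 at or before Kettlebell Flow starts 15:50 → clear.
Rowing Advanced: ends 12:10 at or before Kettlebell Flow starts 15:50 → clear.
Strength Intro: ends 15:45 at or before Kettlebell Flow starts 15:50 → clear.
Barre Express: starts 16:20 at or after Kettlebell Flow ends 16:20 → clear.
HIIT Fusion: starts 16:20 at or after Kettlebell Flow ends 16:20 → clear.
Yoga 60: starts 18:10 at or after Kettlebell Flow ends 16:20 → clear.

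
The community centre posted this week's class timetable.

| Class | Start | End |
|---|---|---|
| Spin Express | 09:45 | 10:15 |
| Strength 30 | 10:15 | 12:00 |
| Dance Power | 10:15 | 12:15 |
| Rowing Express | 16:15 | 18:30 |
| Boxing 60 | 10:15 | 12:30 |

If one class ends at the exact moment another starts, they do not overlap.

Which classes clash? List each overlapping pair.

Boxing 60 & Dance Power, Boxing 60 & Strength 30, Dance Power & Strength 30

Two intervals overlap when each starts before the other ends.
Sorted by start: Spin Express, Strength 30, Dance Power, Boxing 60, Rowing Express.
Strength 30 starts exactly when Spin Express ends (back-to-back, no overlap) — done with Spin Express.
Dance Power starts before Strength 30 ends → Strength 30 and Dance Power overlap.
Boxing 60 starts before Strength 30 ends → Strength 30 and Boxing 60 overlap.
Rowing Express starts after Strength 30 ends.
Boxing 60 starts before Dance Power ends → Dance Power and Boxing 60 overlap.
Rowing Express starts after Dance Power ends.
Rowing Express starts after Boxing 60 ends.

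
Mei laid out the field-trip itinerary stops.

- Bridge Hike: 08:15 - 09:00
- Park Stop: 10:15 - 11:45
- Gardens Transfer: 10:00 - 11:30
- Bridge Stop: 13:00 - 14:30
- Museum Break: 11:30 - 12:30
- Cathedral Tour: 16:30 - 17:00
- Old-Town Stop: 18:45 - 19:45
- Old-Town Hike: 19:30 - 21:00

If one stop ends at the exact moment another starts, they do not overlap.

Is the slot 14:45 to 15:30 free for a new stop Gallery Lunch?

Bridge Hike: ends 09:00 at or before Gallery Lunch starts 14:45 → clear.
Gardens Transfer: ends 11:30 at or before Gallery Lunch starts 14:45 → clear.
Park Stop: ends 11:45 at or before Gallery Lunch starts 14:45 → clear.
Museum Break: ends 12:30 at or before Gallery Lunch starts 14:45 → clear.
Bridge Stop: ends 14:30 at or before Gallery Lunch starts 14:45 → clear.
Cathedral Tour: starts 16:30 at or after Gallery Lunch ends 15:30 → clear.
Old-Town Stop: starts 18:45 at or after Gallery Lunch ends 15:30 → clear.
Old-Town Hike: starts 19:30 at or after Gallery Lunch ends 15:30 → clear.

Yes — the slot is free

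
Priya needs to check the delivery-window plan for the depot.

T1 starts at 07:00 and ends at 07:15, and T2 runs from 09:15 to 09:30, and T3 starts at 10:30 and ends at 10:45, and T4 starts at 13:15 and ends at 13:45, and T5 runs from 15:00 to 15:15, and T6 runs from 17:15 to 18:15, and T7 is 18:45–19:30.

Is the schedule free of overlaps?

Sorted by start: T1, T2, T3, T4, T5, T6, T7.
T2 starts after T1 ends, so T1 has no further overlaps.
T3 starts after T2 ends, so T2 has no further overlaps.
T4 starts after T3 ends, so T3 has no further overlaps.
T5 starts after T4 ends, so T4 has no further overlaps.
T6 starts after T5 ends, so T5 has no further overlaps.
T7 starts after T6 ends.
Every pair is clear; the schedule has no overlaps.

Yes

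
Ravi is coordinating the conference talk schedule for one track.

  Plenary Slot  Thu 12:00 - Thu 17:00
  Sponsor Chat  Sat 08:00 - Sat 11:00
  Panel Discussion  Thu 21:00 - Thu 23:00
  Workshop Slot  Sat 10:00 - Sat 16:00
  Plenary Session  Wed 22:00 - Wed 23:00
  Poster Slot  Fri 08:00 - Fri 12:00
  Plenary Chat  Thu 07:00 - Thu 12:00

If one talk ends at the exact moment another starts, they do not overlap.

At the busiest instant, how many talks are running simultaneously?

Sort all start/end points and keep a running count:
Wed 22:00 start Plenary Session → 1
Wed 23:00 end Plenary Session → 0
Thu 07:00 start Plenary Chat → 1
Thu 12:00 end Plenary Chat → 0
Thu 12:00 start Plenary Slot → 1
Thu 17:00 end Plenary Slot → 0
Thu 21:00 start Panel Discussion → 1
Thu 23:00 end Panel Discussion → 0
Fri 08:00 start Poster Slot → 1
Fri 12:00 end Poster Slot → 0
Sat 08:00 start Sponsor Chat → 1
Sat 10:00 start Workshop Slot → 2
Sat 11:00 end Sponsor Chat → 1
Sat 16:00 end Workshop Slot → 0
Peak is 2, at Sat 10:00 (Sponsor Chat, Workshop Slot).

2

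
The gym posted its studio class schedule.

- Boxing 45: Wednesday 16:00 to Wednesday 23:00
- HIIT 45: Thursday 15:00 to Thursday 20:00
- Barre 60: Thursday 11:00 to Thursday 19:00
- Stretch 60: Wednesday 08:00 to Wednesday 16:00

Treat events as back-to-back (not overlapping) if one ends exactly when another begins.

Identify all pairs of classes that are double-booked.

Sorted by start: Stretch 60, Boxing 45, Barre 60, HIIT 45.
Boxing 45 starts exactly when Stretch 60 ends (back-to-back, no overlap), so Stretch 60 has no further overlaps.
Barre 60 starts after Boxing 45 ends, so Boxing 45 has no further overlaps.
HIIT 45 starts before Barre 60 ends → Barre 60 and HIIT 45 overlap.

Barre 60 & HIIT 45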